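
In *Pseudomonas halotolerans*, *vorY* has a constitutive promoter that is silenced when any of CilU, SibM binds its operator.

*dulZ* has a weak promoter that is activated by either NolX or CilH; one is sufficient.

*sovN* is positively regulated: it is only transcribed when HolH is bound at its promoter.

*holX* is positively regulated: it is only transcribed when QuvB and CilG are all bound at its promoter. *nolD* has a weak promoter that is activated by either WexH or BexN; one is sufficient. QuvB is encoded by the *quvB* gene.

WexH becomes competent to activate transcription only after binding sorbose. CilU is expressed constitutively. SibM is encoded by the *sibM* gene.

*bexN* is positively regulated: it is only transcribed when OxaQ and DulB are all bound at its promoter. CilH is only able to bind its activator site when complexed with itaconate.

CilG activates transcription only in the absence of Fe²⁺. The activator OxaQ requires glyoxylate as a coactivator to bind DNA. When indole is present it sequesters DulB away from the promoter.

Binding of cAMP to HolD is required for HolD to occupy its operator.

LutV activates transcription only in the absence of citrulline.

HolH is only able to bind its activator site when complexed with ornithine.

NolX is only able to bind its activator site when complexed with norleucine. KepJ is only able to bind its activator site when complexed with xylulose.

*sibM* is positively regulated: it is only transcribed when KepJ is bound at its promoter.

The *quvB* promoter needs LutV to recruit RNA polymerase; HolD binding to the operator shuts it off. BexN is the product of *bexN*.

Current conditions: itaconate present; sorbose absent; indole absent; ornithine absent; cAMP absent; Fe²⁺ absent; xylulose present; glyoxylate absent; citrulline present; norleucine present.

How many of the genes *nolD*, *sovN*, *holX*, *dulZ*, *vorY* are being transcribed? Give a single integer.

Sorbose is absent, so WexH is inactive.
Glyoxylate is absent, so OxaQ is inactive.
Indole is absent, so DulB is active.
Required activator OxaQ is absent, so *bexN* is not transcribed.
So BexN is not produced.
No activator is available at the *nolD* promoter, so *nolD* is not transcribed.
→ *nolD* is OFF.
Ornithine is absent, so HolH is inactive.
Required activator HolH is absent, so *sovN* is not transcribed.
→ *sovN* is OFF.
Citrulline is present, so LutV is inactive.
cAMP is absent, so HolD is inactive.
Required activator LutV is absent, so *quvB* is not transcribed.
So QuvB is not produced.
Fe²⁺ is absent, so CilG is active.
Required activator QuvB is absent, so *holX* is not transcribed.
→ *holX* is OFF.
Norleucine is present, so NolX is active.
Itaconate is present, so CilH is active.
Activator NolX is present, so *dulZ* is transcribed.
→ *dulZ* is ON.
CilU is produced constitutively and is active.
Xylulose is present, so KepJ is active.
No repressor is bound and KepJ is active, so *sibM* is transcribed.
So SibM is produced and active.
With repressor CilU bound, *vorY* is not transcribed.
→ *vorY* is OFF.
1 of the 5 genes is transcribed.

1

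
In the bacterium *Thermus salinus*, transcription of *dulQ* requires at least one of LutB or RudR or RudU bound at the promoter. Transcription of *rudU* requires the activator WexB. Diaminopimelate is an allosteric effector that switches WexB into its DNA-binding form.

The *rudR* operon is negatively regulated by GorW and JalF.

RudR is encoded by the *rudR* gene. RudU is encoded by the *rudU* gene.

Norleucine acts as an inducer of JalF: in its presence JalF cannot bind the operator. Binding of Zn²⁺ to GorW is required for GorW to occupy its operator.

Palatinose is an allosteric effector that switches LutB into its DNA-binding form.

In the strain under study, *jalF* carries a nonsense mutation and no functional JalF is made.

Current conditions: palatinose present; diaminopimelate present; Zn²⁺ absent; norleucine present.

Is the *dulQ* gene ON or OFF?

Palatinose is present, so LutB is active.
Zn²⁺ is absent, so GorW is inactive.
JalF is non-functional in this strain, so it has no effect.
With no repressor bound, *rudR* is transcribed.
So RudR is produced and active.
Diaminopimelate is present, so WexB is active.
No repressor is bound and WexB is active, so *rudU* is transcribed.
So RudU is produced and active.
Activator LutB is present, so *dulQ* is transcribed.

ON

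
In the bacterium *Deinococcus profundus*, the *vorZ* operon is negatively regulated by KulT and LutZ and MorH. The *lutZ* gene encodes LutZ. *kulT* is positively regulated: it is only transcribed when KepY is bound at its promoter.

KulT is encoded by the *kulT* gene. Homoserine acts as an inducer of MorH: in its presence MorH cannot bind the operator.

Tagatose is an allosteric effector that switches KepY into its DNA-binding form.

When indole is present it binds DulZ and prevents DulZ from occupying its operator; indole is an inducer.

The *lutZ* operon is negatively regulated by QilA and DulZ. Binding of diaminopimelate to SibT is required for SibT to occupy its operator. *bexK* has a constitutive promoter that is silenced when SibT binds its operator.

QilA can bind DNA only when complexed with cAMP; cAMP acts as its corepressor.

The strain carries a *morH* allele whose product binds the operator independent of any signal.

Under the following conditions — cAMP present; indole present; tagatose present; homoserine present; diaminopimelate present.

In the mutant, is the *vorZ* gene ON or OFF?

OFF

Tagatose is present, so KepY is active.
No repressor is bound and KepY is active, so *kulT* is transcribed.
So KulT is produced and active.
cAMP is present, so QilA is active.
Indole is present, so DulZ is inactive.
With repressor QilA bound, *lutZ* is not transcribed.
So LutZ is not produced.
MorH is constitutively active in this strain.
With repressor KulT bound, *vorZ* is not transcribed.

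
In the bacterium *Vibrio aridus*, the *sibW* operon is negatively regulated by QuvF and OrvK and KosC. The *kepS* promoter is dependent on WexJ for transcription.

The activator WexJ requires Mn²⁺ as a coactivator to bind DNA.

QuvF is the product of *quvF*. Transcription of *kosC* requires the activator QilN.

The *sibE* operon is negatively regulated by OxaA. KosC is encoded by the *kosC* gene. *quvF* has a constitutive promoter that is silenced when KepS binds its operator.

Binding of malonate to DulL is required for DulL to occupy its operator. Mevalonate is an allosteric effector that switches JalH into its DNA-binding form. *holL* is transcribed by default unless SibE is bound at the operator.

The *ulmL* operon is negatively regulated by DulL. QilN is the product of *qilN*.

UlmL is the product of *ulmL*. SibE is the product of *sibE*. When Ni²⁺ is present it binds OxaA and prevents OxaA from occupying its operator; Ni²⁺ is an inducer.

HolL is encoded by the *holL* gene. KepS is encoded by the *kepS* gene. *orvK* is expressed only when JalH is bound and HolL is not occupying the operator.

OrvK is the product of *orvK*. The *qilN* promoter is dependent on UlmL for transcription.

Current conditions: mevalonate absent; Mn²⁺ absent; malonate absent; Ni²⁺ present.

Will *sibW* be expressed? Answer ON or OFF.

Mn²⁺ is absent, so WexJ is inactive.
Required activator WexJ is absent, so *kepS* is not transcribed.
So KepS is not produced.
With no repressor bound, *quvF* is transcribed.
So QuvF is produced and active.
Ni²⁺ is present, so OxaA is inactive.
With no repressor bound, *sibE* is transcribed.
So SibE is produced and active.
With repressor SibE bound, *holL* is not transcribed.
So HolL is not produced.
Mevalonate is absent, so JalH is inactive.
Required activator JalH is absent, so *orvK* is not transcribed.
So OrvK is not produced.
Malonate is absent, so DulL is inactive.
With no repressor bound, *ulmL* is transcribed.
So UlmL is produced and active.
No repressor is bound and UlmL is active, so *qilN* is transcribed.
So QilN is produced and active.
No repressor is bound and QilN is active, so *kosC* is transcribed.
So KosC is produced and active.
With repressor QuvF bound, *sibW* is not transcribed.

OFF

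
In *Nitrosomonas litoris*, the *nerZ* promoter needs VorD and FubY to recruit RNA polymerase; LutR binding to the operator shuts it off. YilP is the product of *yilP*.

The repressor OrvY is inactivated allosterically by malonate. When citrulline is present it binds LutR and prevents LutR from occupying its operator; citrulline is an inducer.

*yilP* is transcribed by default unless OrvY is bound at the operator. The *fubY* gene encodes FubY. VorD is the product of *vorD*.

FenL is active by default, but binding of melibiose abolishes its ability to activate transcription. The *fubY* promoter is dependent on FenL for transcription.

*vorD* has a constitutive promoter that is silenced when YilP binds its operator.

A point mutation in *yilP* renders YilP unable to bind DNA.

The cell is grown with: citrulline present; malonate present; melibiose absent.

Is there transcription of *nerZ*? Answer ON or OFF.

YilP is non-functional in this strain, so it has no effect.
With no repressor bound, *vorD* is transcribed.
So VorD is produced and active.
Citrulline is present, so LutR is inactive.
Melibiose is absent, so FenL is active.
No repressor is bound and FenL is active, so *fubY* is transcribed.
So FubY is produced and active.
No repressor is bound and VorD and FubY are active, so *nerZ* is transcribed.

ON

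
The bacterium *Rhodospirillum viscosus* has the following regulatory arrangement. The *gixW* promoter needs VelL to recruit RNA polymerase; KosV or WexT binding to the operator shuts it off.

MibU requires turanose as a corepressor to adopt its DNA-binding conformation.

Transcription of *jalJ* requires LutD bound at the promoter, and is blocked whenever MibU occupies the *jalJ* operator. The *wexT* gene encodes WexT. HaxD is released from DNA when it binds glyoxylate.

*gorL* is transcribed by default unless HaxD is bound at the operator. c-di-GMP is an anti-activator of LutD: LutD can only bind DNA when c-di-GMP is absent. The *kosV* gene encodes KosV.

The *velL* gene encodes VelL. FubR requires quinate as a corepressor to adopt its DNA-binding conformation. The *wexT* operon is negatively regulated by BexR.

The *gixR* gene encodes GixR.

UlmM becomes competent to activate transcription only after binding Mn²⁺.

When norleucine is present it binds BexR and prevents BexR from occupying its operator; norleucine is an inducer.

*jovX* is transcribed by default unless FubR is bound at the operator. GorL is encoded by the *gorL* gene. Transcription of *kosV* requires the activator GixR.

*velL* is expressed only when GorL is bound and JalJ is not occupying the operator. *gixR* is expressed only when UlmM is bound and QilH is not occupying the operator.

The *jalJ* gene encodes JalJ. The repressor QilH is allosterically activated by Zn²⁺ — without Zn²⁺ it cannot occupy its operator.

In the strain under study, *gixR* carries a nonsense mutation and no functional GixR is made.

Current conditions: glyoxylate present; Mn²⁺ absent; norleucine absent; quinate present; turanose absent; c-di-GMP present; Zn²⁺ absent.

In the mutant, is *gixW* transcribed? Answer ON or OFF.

GixR is non-functional in this strain, so it has no effect.
Required activator GixR is absent, so *kosV* is not transcribed.
So KosV is not produced.
Norleucine is absent, so BexR is active.
With repressor BexR bound, *wexT* is not transcribed.
So WexT is not produced.
Glyoxylate is present, so HaxD is inactive.
With no repressor bound, *gorL* is transcribed.
So GorL is produced and active.
c-di-GMP is present, so LutD is inactive.
Turanose is absent, so MibU is inactive.
Required activator LutD is absent, so *jalJ* is not transcribed.
So JalJ is not produced.
No repressor is bound and GorL is active, so *velL* is transcribed.
So VelL is produced and active.
No repressor is bound and VelL is active, so *gixW* is transcribed.

ON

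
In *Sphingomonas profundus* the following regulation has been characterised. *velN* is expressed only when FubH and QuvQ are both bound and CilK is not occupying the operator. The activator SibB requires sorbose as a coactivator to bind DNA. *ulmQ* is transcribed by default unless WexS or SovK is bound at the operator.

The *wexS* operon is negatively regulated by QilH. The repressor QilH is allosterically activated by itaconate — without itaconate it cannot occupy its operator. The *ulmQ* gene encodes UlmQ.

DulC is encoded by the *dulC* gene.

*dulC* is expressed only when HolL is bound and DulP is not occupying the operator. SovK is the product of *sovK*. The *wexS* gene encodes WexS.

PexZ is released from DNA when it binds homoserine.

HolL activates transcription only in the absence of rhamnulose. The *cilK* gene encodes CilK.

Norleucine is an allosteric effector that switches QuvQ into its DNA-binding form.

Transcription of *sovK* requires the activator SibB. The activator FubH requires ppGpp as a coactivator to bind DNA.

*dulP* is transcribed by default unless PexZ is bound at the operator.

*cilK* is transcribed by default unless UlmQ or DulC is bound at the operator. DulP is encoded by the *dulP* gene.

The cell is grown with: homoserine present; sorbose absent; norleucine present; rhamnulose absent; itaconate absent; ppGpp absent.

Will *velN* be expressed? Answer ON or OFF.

ppGpp is absent, so FubH is inactive.
Itaconate is absent, so QilH is inactive.
With no repressor bound, *wexS* is transcribed.
So WexS is produced and active.
Sorbose is absent, so SibB is inactive.
Required activator SibB is absent, so *sovK* is not transcribed.
So SovK is not produced.
With repressor WexS bound, *ulmQ* is not transcribed.
So UlmQ is not produced.
Rhamnulose is absent, so HolL is active.
Homoserine is present, so PexZ is inactive.
With no repressor bound, *dulP* is transcribed.
So DulP is produced and active.
With repressor DulP bound, *dulC* is not transcribed.
So DulC is not produced.
With no repressor bound, *cilK* is transcribed.
So CilK is produced and active.
Norleucine is present, so QuvQ is active.
With repressor CilK bound, *velN* is not transcribed.

OFF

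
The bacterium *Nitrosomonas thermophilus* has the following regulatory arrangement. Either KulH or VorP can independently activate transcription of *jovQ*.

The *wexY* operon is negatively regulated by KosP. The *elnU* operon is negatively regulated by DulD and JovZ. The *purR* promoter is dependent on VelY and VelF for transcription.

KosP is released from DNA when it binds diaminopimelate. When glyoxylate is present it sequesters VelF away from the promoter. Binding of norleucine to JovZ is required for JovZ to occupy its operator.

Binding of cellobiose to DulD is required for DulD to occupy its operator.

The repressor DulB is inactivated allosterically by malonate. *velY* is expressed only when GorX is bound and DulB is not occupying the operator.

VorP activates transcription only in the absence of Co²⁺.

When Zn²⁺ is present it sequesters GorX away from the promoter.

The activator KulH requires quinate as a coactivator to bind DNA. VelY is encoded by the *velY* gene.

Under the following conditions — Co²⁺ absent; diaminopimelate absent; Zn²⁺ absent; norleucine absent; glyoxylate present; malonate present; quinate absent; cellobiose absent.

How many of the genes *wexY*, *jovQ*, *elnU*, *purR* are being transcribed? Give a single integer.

2

Diaminopimelate is absent, so KosP is active.
With repressor KosP bound, *wexY* is not transcribed.
→ *wexY* is OFF.
Quinate is absent, so KulH is inactive.
Co²⁺ is absent, so VorP is active.
Activator VorP is present, so *jovQ* is transcribed.
→ *jovQ* is ON.
Cellobiose is absent, so DulD is inactive.
Norleucine is absent, so JovZ is inactive.
With no repressor bound, *elnU* is transcribed.
→ *elnU* is ON.
Zn²⁺ is absent, so GorX is active.
Malonate is present, so DulB is inactive.
No repressor is bound and GorX is active, so *velY* is transcribed.
So VelY is produced and active.
Glyoxylate is present, so VelF is inactive.
Required activator VelF is absent, so *purR* is not transcribed.
→ *purR* is OFF.
2 of the 4 genes are transcribed.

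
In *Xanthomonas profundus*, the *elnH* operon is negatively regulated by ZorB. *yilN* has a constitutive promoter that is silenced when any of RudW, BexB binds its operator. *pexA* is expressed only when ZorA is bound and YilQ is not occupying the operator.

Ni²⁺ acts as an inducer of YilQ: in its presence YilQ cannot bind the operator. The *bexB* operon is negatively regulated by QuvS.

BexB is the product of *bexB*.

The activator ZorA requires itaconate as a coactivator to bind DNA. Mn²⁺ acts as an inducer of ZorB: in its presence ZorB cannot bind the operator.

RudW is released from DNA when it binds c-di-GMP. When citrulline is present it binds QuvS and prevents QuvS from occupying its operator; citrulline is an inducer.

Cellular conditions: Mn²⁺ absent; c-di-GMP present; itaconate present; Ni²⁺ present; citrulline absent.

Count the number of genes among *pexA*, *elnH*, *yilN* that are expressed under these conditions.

2

Itaconate is present, so ZorA is active.
Ni²⁺ is present, so YilQ is inactive.
No repressor is bound and ZorA is active, so *pexA* is transcribed.
→ *pexA* is ON.
Mn²⁺ is absent, so ZorB is active.
With repressor ZorB bound, *elnH* is not transcribed.
→ *elnH* is OFF.
c-di-GMP is present, so RudW is inactive.
Citrulline is absent, so QuvS is active.
With repressor QuvS bound, *bexB* is not transcribed.
So BexB is not produced.
With no repressor bound, *yilN* is transcribed.
→ *yilN* is ON.
2 of the 3 genes are transcribed.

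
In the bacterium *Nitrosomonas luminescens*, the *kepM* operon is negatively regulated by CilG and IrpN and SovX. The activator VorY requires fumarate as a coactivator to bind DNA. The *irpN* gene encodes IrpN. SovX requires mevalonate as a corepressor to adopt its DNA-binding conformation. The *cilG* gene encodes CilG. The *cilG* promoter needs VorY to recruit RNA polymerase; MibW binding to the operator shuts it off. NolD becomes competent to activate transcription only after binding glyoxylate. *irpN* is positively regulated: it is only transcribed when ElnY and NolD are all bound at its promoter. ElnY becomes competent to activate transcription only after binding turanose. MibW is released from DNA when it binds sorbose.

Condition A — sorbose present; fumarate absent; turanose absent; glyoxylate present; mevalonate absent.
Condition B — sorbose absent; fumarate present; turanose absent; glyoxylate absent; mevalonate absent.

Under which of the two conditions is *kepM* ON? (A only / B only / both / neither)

both

Condition A:
Sorbose is present, so MibW is inactive.
Fumarate is absent, so VorY is inactive.
Required activator VorY is absent, so *cilG* is not transcribed.
So CilG is not produced.
Turanose is absent, so ElnY is inactive.
Glyoxylate is present, so NolD is active.
Required activator ElnY is absent, so *irpN* is not transcribed.
So IrpN is not produced.
Mevalonate is absent, so SovX is inactive.
With no repressor bound, *kepM* is transcribed.
→ *kepM* is ON in A.
Condition B:
Sorbose is absent, so MibW is active.
Fumarate is present, so VorY is active.
With repressor MibW bound, *cilG* is not transcribed.
So CilG is not produced.
Turanose is absent, so ElnY is inactive.
Glyoxylate is absent, so NolD is inactive.
Required activator ElnY is absent, so *irpN* is not transcribed.
So IrpN is not produced.
Mevalonate is absent, so SovX is inactive.
With no repressor bound, *kepM* is transcribed.
→ *kepM* is ON in B.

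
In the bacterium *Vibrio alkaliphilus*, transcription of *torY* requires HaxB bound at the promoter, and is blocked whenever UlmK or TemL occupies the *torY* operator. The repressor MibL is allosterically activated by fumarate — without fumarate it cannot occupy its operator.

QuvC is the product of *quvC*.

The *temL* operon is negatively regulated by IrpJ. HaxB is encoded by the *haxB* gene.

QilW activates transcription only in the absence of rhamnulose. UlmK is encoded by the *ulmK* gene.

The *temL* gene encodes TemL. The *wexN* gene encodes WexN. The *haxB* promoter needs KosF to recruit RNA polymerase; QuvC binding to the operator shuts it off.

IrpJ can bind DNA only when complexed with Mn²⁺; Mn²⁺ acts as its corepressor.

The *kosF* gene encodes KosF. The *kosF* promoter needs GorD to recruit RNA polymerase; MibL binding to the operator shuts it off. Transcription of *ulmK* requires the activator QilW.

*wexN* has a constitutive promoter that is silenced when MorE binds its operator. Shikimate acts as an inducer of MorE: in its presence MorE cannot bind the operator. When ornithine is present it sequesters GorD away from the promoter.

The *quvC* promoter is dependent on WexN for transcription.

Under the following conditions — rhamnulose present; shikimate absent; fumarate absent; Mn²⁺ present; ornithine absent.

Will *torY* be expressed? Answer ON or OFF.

ON

Shikimate is absent, so MorE is active.
With repressor MorE bound, *wexN* is not transcribed.
So WexN is not produced.
Required activator WexN is absent, so *quvC* is not transcribed.
So QuvC is not produced.
Ornithine is absent, so GorD is active.
Fumarate is absent, so MibL is inactive.
No repressor is bound and GorD is active, so *kosF* is transcribed.
So KosF is produced and active.
No repressor is bound and KosF is active, so *haxB* is transcribed.
So HaxB is produced and active.
Rhamnulose is present, so QilW is inactive.
Required activator QilW is absent, so *ulmK* is not transcribed.
So UlmK is not produced.
Mn²⁺ is present, so IrpJ is active.
With repressor IrpJ bound, *temL* is not transcribed.
So TemL is not produced.
No repressor is bound and HaxB is active, so *torY* is transcribed.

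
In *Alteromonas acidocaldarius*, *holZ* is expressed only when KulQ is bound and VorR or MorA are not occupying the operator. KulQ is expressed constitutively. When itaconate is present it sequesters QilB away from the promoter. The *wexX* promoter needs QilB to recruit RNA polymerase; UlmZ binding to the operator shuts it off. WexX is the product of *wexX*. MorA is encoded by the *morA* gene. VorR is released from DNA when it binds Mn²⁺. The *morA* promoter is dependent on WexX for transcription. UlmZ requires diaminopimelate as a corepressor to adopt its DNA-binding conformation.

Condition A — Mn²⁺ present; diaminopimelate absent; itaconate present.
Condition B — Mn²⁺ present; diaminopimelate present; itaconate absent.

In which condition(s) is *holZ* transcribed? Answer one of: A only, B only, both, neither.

Condition A:
Mn²⁺ is present, so VorR is inactive.
KulQ is produced constitutively and is active.
Diaminopimelate is absent, so UlmZ is inactive.
Itaconate is present, so QilB is inactive.
Required activator QilB is absent, so *wexX* is not transcribed.
So WexX is not produced.
Required activator WexX is absent, so *morA* is not transcribed.
So MorA is not produced.
No repressor is bound and KulQ is active, so *holZ* is transcribed.
→ *holZ* is ON in A.
Condition B:
Mn²⁺ is present, so VorR is inactive.
KulQ is produced constitutively and is active.
Diaminopimelate is present, so UlmZ is active.
Itaconate is absent, so QilB is active.
With repressor UlmZ bound, *wexX* is not transcribed.
So WexX is not produced.
Required activator WexX is absent, so *morA* is not transcribed.
So MorA is not produced.
No repressor is bound and KulQ is active, so *holZ* is transcribed.
→ *holZ* is ON in B.

both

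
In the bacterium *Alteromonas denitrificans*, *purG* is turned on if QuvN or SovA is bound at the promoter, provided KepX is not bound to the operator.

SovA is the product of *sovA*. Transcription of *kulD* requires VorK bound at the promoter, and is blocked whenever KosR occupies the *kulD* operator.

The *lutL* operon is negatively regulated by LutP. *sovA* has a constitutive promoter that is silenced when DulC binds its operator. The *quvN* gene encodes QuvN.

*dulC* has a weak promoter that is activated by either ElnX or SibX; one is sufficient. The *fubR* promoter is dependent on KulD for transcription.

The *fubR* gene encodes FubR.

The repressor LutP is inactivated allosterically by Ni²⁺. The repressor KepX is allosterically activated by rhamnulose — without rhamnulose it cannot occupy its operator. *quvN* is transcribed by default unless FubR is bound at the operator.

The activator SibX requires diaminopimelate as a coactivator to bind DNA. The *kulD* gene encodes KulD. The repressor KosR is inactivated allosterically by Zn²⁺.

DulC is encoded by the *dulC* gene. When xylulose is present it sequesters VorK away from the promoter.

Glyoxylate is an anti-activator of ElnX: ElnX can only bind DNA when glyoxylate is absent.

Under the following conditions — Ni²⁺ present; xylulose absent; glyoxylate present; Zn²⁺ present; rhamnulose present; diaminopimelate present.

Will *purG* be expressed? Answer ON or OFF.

OFF

Rhamnulose is present, so KepX is active.
Xylulose is absent, so VorK is active.
Zn²⁺ is present, so KosR is inactive.
No repressor is bound and VorK is active, so *kulD* is transcribed.
So KulD is produced and active.
No repressor is bound and KulD is active, so *fubR* is transcribed.
So FubR is produced and active.
With repressor FubR bound, *quvN* is not transcribed.
So QuvN is not produced.
Glyoxylate is present, so ElnX is inactive.
Diaminopimelate is present, so SibX is active.
Activator SibX is present, so *dulC* is transcribed.
So DulC is produced and active.
With repressor DulC bound, *sovA* is not transcribed.
So SovA is not produced.
With repressor KepX bound, *purG* is not transcribed.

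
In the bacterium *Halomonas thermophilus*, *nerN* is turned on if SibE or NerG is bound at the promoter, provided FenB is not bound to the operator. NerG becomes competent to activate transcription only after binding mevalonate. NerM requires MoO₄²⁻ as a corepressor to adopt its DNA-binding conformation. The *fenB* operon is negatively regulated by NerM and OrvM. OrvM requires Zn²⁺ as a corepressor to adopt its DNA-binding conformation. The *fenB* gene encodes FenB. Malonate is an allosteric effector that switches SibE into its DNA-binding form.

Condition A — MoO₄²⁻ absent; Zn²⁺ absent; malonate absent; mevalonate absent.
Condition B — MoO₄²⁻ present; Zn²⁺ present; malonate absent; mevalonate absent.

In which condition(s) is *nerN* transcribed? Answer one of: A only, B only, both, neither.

neither

Condition A:
MoO₄²⁻ is absent, so NerM is inactive.
Zn²⁺ is absent, so OrvM is inactive.
With no repressor bound, *fenB* is transcribed.
So FenB is produced and active.
Malonate is absent, so SibE is inactive.
Mevalonate is absent, so NerG is inactive.
With repressor FenB bound, *nerN* is not transcribed.
→ *nerN* is OFF in A.
Condition B:
MoO₄²⁻ is present, so NerM is active.
Zn²⁺ is present, so OrvM is active.
With repressor NerM bound, *fenB* is not transcribed.
So FenB is not produced.
Malonate is absent, so SibE is inactive.
Mevalonate is absent, so NerG is inactive.
No activator is available at the *nerN* promoter, so *nerN* is not transcribed.
→ *nerN* is OFF in B.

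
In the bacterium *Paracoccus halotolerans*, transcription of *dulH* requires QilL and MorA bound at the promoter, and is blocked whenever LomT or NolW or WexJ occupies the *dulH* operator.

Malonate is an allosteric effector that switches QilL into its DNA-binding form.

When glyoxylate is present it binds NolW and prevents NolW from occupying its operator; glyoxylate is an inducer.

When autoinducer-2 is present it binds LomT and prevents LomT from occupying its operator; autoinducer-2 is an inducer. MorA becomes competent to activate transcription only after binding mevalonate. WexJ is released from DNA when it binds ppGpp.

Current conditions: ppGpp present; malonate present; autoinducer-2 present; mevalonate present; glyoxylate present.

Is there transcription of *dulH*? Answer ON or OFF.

ON

Malonate is present, so QilL is active.
Autoinducer-2 is present, so LomT is inactive.
Glyoxylate is present, so NolW is inactive.
ppGpp is present, so WexJ is inactive.
Mevalonate is present, so MorA is active.
No repressor is bound and QilL and MorA are active, so *dulH* is transcribed.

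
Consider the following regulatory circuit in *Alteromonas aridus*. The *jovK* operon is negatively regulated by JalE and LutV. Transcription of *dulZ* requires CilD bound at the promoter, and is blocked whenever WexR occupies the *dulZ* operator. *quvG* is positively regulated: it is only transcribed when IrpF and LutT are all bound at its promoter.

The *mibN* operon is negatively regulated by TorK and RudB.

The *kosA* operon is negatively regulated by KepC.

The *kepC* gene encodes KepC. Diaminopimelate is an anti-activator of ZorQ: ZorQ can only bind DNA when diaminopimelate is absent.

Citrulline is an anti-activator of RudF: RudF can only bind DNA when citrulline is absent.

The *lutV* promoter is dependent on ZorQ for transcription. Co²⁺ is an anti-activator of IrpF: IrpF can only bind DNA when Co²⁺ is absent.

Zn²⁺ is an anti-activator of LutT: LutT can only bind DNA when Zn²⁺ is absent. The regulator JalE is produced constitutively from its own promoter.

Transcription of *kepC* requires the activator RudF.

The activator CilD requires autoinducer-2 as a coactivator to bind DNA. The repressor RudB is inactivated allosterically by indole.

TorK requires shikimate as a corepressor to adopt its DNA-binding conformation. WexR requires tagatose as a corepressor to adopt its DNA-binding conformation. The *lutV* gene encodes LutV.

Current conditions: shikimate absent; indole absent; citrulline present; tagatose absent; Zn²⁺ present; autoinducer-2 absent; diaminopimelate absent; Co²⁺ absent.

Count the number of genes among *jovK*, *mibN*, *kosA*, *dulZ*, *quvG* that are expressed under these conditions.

JalE is produced constitutively and is active.
Diaminopimelate is absent, so ZorQ is active.
No repressor is bound and ZorQ is active, so *lutV* is transcribed.
So LutV is produced and active.
With repressor JalE bound, *jovK* is not transcribed.
→ *jovK* is OFF.
Shikimate is absent, so TorK is inactive.
Indole is absent, so RudB is active.
With repressor RudB bound, *mibN* is not transcribed.
→ *mibN* is OFF.
Citrulline is present, so RudF is inactive.
Required activator RudF is absent, so *kepC* is not transcribed.
So KepC is not produced.
With no repressor bound, *kosA* is transcribed.
→ *kosA* is ON.
Autoinducer-2 is absent, so CilD is inactive.
Tagatose is absent, so WexR is inactive.
Required activator CilD is absent, so *dulZ* is not transcribed.
→ *dulZ* is OFF.
Co²⁺ is absent, so IrpF is active.
Zn²⁺ is present, so LutT is inactive.
Required activator LutT is absent, so *quvG* is not transcribed.
→ *quvG* is OFF.
1 of the 5 genes is transcribed.

1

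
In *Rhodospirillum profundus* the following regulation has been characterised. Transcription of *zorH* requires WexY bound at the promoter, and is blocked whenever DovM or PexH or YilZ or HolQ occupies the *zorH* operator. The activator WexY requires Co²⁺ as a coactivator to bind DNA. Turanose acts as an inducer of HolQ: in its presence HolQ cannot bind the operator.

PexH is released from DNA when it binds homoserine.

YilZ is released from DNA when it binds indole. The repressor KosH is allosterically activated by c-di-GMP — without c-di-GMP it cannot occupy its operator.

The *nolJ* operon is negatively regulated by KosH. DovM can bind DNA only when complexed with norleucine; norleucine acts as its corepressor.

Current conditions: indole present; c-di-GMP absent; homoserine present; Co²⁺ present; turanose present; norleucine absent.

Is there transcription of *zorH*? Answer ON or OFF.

ON

Norleucine is absent, so DovM is inactive.
Homoserine is present, so PexH is inactive.
Indole is present, so YilZ is inactive.
Co²⁺ is present, so WexY is active.
Turanose is present, so HolQ is inactive.
No repressor is bound and WexY is active, so *zorH* is transcribed.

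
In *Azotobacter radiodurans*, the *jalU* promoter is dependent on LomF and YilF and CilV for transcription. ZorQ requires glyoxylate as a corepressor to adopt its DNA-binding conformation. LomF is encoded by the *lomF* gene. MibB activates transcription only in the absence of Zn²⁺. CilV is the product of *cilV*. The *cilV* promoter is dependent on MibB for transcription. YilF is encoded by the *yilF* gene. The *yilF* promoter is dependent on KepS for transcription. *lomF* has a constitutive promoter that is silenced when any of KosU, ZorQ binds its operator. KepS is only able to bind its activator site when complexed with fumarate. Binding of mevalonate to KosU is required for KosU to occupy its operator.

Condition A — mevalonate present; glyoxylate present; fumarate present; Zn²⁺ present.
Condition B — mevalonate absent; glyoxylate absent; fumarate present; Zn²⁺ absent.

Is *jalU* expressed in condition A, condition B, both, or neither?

B only

Condition A:
Mevalonate is present, so KosU is active.
Glyoxylate is present, so ZorQ is active.
With repressor KosU bound, *lomF* is not transcribed.
So LomF is not produced.
Fumarate is present, so KepS is active.
No repressor is bound and KepS is active, so *yilF* is transcribed.
So YilF is produced and active.
Zn²⁺ is present, so MibB is inactive.
Required activator MibB is absent, so *cilV* is not transcribed.
So CilV is not produced.
Required activator LomF is absent, so *jalU* is not transcribed.
→ *jalU* is OFF in A.
Condition B:
Mevalonate is absent, so KosU is inactive.
Glyoxylate is absent, so ZorQ is inactive.
With no repressor bound, *lomF* is transcribed.
So LomF is produced and active.
Fumarate is present, so KepS is active.
No repressor is bound and KepS is active, so *yilF* is transcribed.
So YilF is produced and active.
Zn²⁺ is absent, so MibB is active.
No repressor is bound and MibB is active, so *cilV* is transcribed.
So CilV is produced and active.
No repressor is bound and LomF and YilF and CilV are active, so *jalU* is transcribed.
→ *jalU* is ON in B.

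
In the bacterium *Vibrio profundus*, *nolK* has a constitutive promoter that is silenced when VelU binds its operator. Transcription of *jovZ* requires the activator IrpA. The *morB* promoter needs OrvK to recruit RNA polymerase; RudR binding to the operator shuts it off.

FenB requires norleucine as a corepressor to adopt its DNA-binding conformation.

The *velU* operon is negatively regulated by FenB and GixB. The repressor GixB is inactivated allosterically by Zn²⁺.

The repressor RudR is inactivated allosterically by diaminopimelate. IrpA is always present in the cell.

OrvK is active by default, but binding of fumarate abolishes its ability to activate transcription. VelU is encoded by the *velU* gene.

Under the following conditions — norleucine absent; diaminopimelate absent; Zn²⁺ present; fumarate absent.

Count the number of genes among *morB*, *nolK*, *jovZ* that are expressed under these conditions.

Diaminopimelate is absent, so RudR is active.
Fumarate is absent, so OrvK is active.
With repressor RudR bound, *morB* is not transcribed.
→ *morB* is OFF.
Norleucine is absent, so FenB is inactive.
Zn²⁺ is present, so GixB is inactive.
With no repressor bound, *velU* is transcribed.
So VelU is produced and active.
With repressor VelU bound, *nolK* is not transcribed.
→ *nolK* is OFF.
IrpA is produced constitutively and is active.
No repressor is bound and IrpA is active, so *jovZ* is transcribed.
→ *jovZ* is ON.
1 of the 3 genes is transcribed.

1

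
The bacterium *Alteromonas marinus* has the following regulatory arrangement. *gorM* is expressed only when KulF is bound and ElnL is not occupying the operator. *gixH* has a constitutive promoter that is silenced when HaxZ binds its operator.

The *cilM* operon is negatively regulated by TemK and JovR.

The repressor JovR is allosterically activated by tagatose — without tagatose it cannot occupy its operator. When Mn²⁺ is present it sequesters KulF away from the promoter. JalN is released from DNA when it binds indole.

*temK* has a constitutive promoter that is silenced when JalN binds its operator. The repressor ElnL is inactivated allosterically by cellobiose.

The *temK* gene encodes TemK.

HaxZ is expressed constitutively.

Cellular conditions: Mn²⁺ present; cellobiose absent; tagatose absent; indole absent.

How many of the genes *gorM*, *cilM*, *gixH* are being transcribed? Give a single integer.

1

Mn²⁺ is present, so KulF is inactive.
Cellobiose is absent, so ElnL is active.
With repressor ElnL bound, *gorM* is not transcribed.
→ *gorM* is OFF.
Indole is absent, so JalN is active.
With repressor JalN bound, *temK* is not transcribed.
So TemK is not produced.
Tagatose is absent, so JovR is inactive.
With no repressor bound, *cilM* is transcribed.
→ *cilM* is ON.
HaxZ is produced constitutively and is active.
With repressor HaxZ bound, *gixH* is not transcribed.
→ *gixH* is OFF.
1 of the 3 genes is transcribed.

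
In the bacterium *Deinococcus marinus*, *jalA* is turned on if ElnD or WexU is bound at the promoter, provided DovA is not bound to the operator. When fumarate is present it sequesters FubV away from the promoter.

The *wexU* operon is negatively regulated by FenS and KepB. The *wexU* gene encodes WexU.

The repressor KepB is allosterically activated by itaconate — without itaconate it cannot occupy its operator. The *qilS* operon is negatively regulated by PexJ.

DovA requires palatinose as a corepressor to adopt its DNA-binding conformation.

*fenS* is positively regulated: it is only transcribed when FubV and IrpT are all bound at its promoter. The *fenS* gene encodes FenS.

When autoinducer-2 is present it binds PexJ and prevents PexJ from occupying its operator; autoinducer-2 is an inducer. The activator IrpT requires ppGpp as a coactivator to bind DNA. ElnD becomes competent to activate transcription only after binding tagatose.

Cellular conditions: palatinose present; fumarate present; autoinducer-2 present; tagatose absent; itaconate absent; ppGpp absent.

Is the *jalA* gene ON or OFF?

OFF

Tagatose is absent, so ElnD is inactive.
Palatinose is present, so DovA is active.
Fumarate is present, so FubV is inactive.
ppGpp is absent, so IrpT is inactive.
Required activator FubV is absent, so *fenS* is not transcribed.
So FenS is not produced.
Itaconate is absent, so KepB is inactive.
With no repressor bound, *wexU* is transcribed.
So WexU is produced and active.
With repressor DovA bound, *jalA* is not transcribed.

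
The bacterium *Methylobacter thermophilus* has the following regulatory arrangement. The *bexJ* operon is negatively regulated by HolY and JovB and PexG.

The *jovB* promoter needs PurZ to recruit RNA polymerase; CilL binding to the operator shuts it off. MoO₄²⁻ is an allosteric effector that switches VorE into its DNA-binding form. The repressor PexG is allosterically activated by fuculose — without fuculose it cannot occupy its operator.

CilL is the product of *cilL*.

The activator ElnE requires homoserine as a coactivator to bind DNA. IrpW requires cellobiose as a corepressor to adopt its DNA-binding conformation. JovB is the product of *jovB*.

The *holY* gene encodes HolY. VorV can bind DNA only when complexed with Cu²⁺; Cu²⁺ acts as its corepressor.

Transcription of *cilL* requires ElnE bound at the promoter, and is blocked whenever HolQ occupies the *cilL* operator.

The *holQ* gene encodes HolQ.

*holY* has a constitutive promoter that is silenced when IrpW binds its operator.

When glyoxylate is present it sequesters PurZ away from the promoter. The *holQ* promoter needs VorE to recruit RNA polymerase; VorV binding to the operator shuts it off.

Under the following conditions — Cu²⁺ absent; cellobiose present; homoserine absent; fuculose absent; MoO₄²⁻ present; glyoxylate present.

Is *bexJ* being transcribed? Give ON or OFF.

Cellobiose is present, so IrpW is active.
With repressor IrpW bound, *holY* is not transcribed.
So HolY is not produced.
Glyoxylate is present, so PurZ is inactive.
Homoserine is absent, so ElnE is inactive.
MoO₄²⁻ is present, so VorE is active.
Cu²⁺ is absent, so VorV is inactive.
No repressor is bound and VorE is active, so *holQ* is transcribed.
So HolQ is produced and active.
With repressor HolQ bound, *cilL* is not transcribed.
So CilL is not produced.
Required activator PurZ is absent, so *jovB* is not transcribed.
So JovB is not produced.
Fuculose is absent, so PexG is inactive.
With no repressor bound, *bexJ* is transcribed.

ON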